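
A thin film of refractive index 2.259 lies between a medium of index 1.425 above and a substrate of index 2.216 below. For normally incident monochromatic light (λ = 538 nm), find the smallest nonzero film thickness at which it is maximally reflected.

Top surface (1.425 → 2.259): reflection off a higher-index medium gives a half-wave phase shift.
At the lower boundary (n = 2.259 to n = 2.216) the reflected ray undergoes no phase shift.
Exactly one π shift → a net half-wave offset.
So the condition for constructive reflection is 2 n t = (m + ½) λ.
Minimum at m = 0: t = λ / (4 n) = 538 / (4 × 2.259) = 59.5 nm.

59.5 nm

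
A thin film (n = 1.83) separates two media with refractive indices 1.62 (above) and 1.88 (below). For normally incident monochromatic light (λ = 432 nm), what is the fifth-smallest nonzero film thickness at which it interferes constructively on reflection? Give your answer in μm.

0.590 μm

Ray reflecting at the top interface goes from n = 1.62 toward n = 1.83: a half-wave phase shift.
Bottom surface (1.83 → 1.88): reflection off a higher-index medium gives a half-wave phase shift.
Zero or two π shifts → no net half-wave offset.
So the condition for constructive reflection is 2 n t = m λ.
The fifth-smallest nonzero thickness corresponds to m = 5: t = m λ / (2 n) = 5.00 × 432 / (2 × 1.83) = 590 nm.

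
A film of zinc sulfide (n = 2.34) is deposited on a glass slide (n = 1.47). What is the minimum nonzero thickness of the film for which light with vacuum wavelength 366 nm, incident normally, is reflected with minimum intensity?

78.2 nm

At the upper boundary (n = 1.0 to n = 2.34) the reflected ray undergoes a half-wave phase shift.
At the lower boundary (n = 2.34 to n = 1.47) the reflected ray undergoes no phase shift.
The two reflections differ by half a wavelength.
With one net inversion, destructive interference in reflection requires 2 n t = m λ.
Minimum nonzero at m = 1: t = λ / (2 n) = 366 / (2 × 2.34) = 78.2 nm.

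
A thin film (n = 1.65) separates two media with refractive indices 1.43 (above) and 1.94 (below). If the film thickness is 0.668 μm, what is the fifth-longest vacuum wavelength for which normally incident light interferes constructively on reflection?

441 nm

At the upper boundary (n = 1.43 to n = 1.65) the reflected ray undergoes a half-wave phase shift.
At the lower boundary (n = 1.65 to n = 1.94) the reflected ray undergoes a half-wave phase shift.
Net: no relative phase inversion (both shifts match).
For strong reflection here: 2 n t = m λ.
λ = 2 n t / m. The fifth-longest wavelength is m = 5: λ = 2 × 1.65 × 668 / 5.00 = 441 nm.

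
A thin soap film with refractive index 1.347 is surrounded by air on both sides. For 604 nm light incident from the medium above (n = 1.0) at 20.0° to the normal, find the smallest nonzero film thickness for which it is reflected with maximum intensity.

Ray reflecting at the top interface goes from n = 1.0 toward n = 1.347: a half-wave phase shift.
Bottom surface (1.347 → 1.0): reflection off a lower-index medium gives no phase shift.
Exactly one π shift → a net half-wave offset.
With one net inversion, constructive interference in reflection requires 2 n t cos θ_r = (m + ½) λ.
Snell's law: 1.0 sin 20.0° = 1.347 sin θ_r → sin θ_r = 0.254, cos θ_r = 0.967.
Minimum at m = 0: t = λ / (4 n cos θ_r) = 604 / (4 × 1.347 × 0.967) = 116 nm.

116 nm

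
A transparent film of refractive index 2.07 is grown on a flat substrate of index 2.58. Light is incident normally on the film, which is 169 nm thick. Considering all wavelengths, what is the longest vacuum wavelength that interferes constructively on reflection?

At the upper boundary (n = 1.0 to n = 2.07) the reflected ray undergoes a half-wave phase shift.
At the lower boundary (n = 2.07 to n = 2.58) the reflected ray undergoes a half-wave phase shift.
The two reflections carry the same phase change, so no net offset.
So the condition for constructive reflection is 2 n t = m λ.
λ = 2 n t / m. The longest wavelength is m = 1: λ = 2 × 2.07 × 169 / 1.00 = 700 nm.

700 nm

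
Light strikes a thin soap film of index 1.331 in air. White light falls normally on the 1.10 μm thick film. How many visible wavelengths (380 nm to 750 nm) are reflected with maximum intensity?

At the upper boundary (n = 1.0 to n = 1.331) the reflected ray undergoes a half-wave phase shift.
At the lower boundary (n = 1.331 to n = 1.0) the reflected ray undergoes no phase shift.
Exactly one π shift → a net half-wave offset.
So the condition for constructive reflection is 2 n t = (m + ½) λ.
λ = 2 n t / (m + ½) = 2928 / (m + ½) nm.
m=3: 837 nm (IR); m=4: 651 nm (visible); m=5: 532 nm (visible); m=6: 450 nm (visible); m=7: 390 nm (visible); m=8: 344 nm (UV).

4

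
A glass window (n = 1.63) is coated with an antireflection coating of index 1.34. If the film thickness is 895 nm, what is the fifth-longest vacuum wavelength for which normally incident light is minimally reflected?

533 nm

At the upper boundary (n = 1.0 to n = 1.34) the reflected ray undergoes a half-wave phase shift.
At the lower boundary (n = 1.34 to n = 1.63) the reflected ray undergoes a half-wave phase shift.
Zero or two π shifts → no net half-wave offset.
With no net inversion, destructive interference in reflection requires 2 n t = (m + ½) λ.
λ = 2 n t / (m + ½). The fifth-longest wavelength is m = 4: λ = 2 × 1.34 × 895 / 4.50 = 533 nm.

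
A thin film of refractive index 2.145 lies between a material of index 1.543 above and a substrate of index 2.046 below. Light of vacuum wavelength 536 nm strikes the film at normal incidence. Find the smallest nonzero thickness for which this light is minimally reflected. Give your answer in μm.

At the upper boundary (n = 1.543 to n = 2.145) the reflected ray undergoes a half-wave phase shift.
Bottom surface (2.145 → 2.046): reflection off a lower-index medium gives no phase shift.
Exactly one π shift → a net half-wave offset.
With one net inversion, destructive interference in reflection requires 2 n t = m λ.
The smallest nonzero thickness corresponds to m = 1: t = m λ / (2 n) = 1.00 × 536 / (2 × 2.145) = 125 nm.

0.125 μm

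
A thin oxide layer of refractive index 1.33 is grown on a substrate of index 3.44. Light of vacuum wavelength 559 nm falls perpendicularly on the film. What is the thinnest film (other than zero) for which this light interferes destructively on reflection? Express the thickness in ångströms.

At the upper boundary (n = 1.0 to n = 1.33) the reflected ray undergoes a half-wave phase shift.
Bottom surface (1.33 → 3.44): reflection off a higher-index medium gives a half-wave phase shift.
Net: no relative phase inversion (both shifts match).
With no net inversion, destructive interference in reflection requires 2 n t = (m + ½) λ.
Minimum at m = 0: t = λ / (4 n) = 559 / (4 × 1.33) = 105 nm.

1051 Å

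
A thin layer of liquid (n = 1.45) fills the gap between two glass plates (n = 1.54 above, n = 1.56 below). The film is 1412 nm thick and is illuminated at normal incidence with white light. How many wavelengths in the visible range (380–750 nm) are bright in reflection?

6

Top surface (1.54 → 1.45): reflection off a lower-index medium gives no phase shift.
Ray reflecting at the bottom interface goes from n = 1.45 toward n = 1.56: a half-wave phase shift.
The two reflections differ by half a wavelength.
For strong reflection here: 2 n t = (m + ½) λ.
λ = 2 n t / (m + ½) = 4095 / (m + ½) nm.
m=4: 910 nm (IR); m=5: 745 nm (visible); m=6: 630 nm (visible); m=7: 546 nm (visible); m=8: 482 nm (visible); m=9: 431 nm (visible); m=10: 390 nm (visible); m=11: 356 nm (UV).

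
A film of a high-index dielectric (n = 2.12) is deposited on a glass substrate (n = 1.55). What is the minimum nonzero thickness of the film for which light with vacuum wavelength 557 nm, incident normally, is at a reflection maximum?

65.7 nm

Top surface (1.0 → 2.12): reflection off a higher-index medium gives a half-wave phase shift.
Bottom surface (2.12 → 1.55): reflection off a lower-index medium gives no phase shift.
Exactly one π shift → a net half-wave offset.
With one net inversion, constructive interference in reflection requires 2 n t = (m + ½) λ.
Minimum at m = 0: t = λ / (4 n) = 557 / (4 × 2.12) = 65.7 nm.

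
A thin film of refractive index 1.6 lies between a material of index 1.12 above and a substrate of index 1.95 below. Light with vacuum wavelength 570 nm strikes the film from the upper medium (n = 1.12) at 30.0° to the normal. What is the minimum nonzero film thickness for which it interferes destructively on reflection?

95.1 nm

At the upper boundary (n = 1.12 to n = 1.6) the reflected ray undergoes a half-wave phase shift.
At the lower boundary (n = 1.6 to n = 1.95) the reflected ray undergoes a half-wave phase shift.
Net: no relative phase inversion (both shifts match).
So the condition for destructive reflection is 2 n t cos θ_r = (m + ½) λ.
Snell's law: 1.12 sin 30.0° = 1.6 sin θ_r → sin θ_r = 0.350, cos θ_r = 0.937.
Minimum at m = 0: t = λ / (4 n cos θ_r) = 570 / (4 × 1.6 × 0.937) = 95.1 nm.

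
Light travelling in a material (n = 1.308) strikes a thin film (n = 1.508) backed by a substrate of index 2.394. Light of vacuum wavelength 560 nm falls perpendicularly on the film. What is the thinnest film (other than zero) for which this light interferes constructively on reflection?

186 nm

At the upper boundary (n = 1.308 to n = 1.508) the reflected ray undergoes a half-wave phase shift.
Ray reflecting at the bottom interface goes from n = 1.508 toward n = 2.394: a half-wave phase shift.
Zero or two π shifts → no net half-wave offset.
For maximum reflection here: 2 n t = m λ.
Minimum nonzero at m = 1: t = λ / (2 n) = 560 / (2 × 1.508) = 186 nm.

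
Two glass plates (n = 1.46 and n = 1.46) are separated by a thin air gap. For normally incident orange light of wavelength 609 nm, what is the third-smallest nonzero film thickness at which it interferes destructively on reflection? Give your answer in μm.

Ray reflecting at the top interface goes from n = 1.46 toward n = 1.0: no phase shift.
At the lower boundary (n = 1.0 to n = 1.46) the reflected ray undergoes a half-wave phase shift.
Net: one phase inversion between the two reflected rays.
With one net inversion, destructive interference in reflection requires 2 n t = m λ.
The third-smallest nonzero thickness corresponds to m = 3: t = m λ / (2 n) = 3.00 × 609 / (2 × 1.0) = 914 nm.

0.914 μm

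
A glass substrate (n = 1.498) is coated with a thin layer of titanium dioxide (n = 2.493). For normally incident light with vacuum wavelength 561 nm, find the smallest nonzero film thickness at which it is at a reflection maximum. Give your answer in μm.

0.0563 μm

Top surface (1.0 → 2.493): reflection off a higher-index medium gives a half-wave phase shift.
At the lower boundary (n = 2.493 to n = 1.498) the reflected ray undergoes no phase shift.
The two reflections differ by half a wavelength.
With one net inversion, constructive interference in reflection requires 2 n t = (m + ½) λ.
Minimum at m = 0: t = λ / (4 n) = 561 / (4 × 2.493) = 56.3 nm.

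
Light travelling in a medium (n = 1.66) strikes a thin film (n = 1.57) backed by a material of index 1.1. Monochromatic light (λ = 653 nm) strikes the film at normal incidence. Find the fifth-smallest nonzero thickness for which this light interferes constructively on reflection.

1040 nm

Top surface (1.66 → 1.57): reflection off a lower-index medium gives no phase shift.
At the lower boundary (n = 1.57 to n = 1.1) the reflected ray undergoes no phase shift.
Zero or two π shifts → no net half-wave offset.
With no net inversion, constructive interference in reflection requires 2 n t = m λ.
The fifth-smallest nonzero thickness corresponds to m = 5: t = m λ / (2 n) = 5.00 × 653 / (2 × 1.57) = 1040 nm.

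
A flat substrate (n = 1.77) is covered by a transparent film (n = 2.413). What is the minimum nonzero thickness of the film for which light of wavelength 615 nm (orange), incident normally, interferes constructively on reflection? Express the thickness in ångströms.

637 Å

Ray reflecting at the top interface goes from n = 1.0 toward n = 2.413: a half-wave phase shift.
At the lower boundary (n = 2.413 to n = 1.77) the reflected ray undergoes no phase shift.
Net: one phase inversion between the two reflected rays.
So the condition for constructive reflection is 2 n t = (m + ½) λ.
Minimum at m = 0: t = λ / (4 n) = 615 / (4 × 2.413) = 63.7 nm.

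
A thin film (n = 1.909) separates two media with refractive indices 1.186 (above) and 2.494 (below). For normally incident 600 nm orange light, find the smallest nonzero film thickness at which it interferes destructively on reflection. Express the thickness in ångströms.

786 Å

Ray reflecting at the top interface goes from n = 1.186 toward n = 1.909: a half-wave phase shift.
At the lower boundary (n = 1.909 to n = 2.494) the reflected ray undergoes a half-wave phase shift.
Zero or two π shifts → no net half-wave offset.
So the condition for destructive reflection is 2 n t = (m + ½) λ.
Minimum at m = 0: t = λ / (4 n) = 600 / (4 × 1.909) = 78.6 nm.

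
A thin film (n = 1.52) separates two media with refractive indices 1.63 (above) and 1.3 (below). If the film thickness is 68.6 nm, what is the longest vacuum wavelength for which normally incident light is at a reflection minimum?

417 nm

Ray reflecting at the top interface goes from n = 1.63 toward n = 1.52: no phase shift.
Ray reflecting at the bottom interface goes from n = 1.52 toward n = 1.3: no phase shift.
Zero or two π shifts → no net half-wave offset.
So the condition for destructive reflection is 2 n t = (m + ½) λ.
λ = 2 n t / (m + ½). The longest wavelength is m = 0: λ = 2 × 1.52 × 68.6 / 0.500 = 417 nm.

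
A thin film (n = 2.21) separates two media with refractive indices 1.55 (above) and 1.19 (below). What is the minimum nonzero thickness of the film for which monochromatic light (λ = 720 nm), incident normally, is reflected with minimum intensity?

163 nm

At the upper boundary (n = 1.55 to n = 2.21) the reflected ray undergoes a half-wave phase shift.
Ray reflecting at the bottom interface goes from n = 2.21 toward n = 1.19: no phase shift.
Exactly one π shift → a net half-wave offset.
So the condition for destructive reflection is 2 n t = m λ.
Minimum nonzero at m = 1: t = λ / (2 n) = 720 / (2 × 2.21) = 163 nm.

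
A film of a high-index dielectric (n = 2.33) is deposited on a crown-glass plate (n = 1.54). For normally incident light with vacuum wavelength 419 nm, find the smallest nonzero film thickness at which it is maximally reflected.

At the upper boundary (n = 1.0 to n = 2.33) the reflected ray undergoes a half-wave phase shift.
Bottom surface (2.33 → 1.54): reflection off a lower-index medium gives no phase shift.
Net: one phase inversion between the two reflected rays.
So the condition for constructive reflection is 2 n t = (m + ½) λ.
Minimum at m = 0: t = λ / (4 n) = 419 / (4 × 2.33) = 45.0 nm.

45.0 nm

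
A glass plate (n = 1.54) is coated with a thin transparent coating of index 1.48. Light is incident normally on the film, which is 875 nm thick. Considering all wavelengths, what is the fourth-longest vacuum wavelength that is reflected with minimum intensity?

Top surface (1.0 → 1.48): reflection off a higher-index medium gives a half-wave phase shift.
At the lower boundary (n = 1.48 to n = 1.54) the reflected ray undergoes a half-wave phase shift.
Zero or two π shifts → no net half-wave offset.
So the condition for destructive reflection is 2 n t = (m + ½) λ.
λ = 2 n t / (m + ½). The fourth-longest wavelength is m = 3: λ = 2 × 1.48 × 875 / 3.50 = 740 nm.

740 nm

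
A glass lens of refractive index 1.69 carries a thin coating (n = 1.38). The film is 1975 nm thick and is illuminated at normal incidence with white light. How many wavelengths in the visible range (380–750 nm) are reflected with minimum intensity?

7

At the upper boundary (n = 1.0 to n = 1.38) the reflected ray undergoes a half-wave phase shift.
Bottom surface (1.38 → 1.69): reflection off a higher-index medium gives a half-wave phase shift.
Net: no relative phase inversion (both shifts match).
So the condition for destructive reflection is 2 n t = (m + ½) λ.
λ = 2 n t / (m + ½) = 5451 / (m + ½) nm.
m=6: 839 nm (IR); m=7: 727 nm (visible); m=8: 641 nm (visible); m=9: 574 nm (visible); m=10: 519 nm (visible); m=11: 474 nm (visible); m=12: 436 nm (visible); m=13: 404 nm (visible); m=14: 376 nm (UV).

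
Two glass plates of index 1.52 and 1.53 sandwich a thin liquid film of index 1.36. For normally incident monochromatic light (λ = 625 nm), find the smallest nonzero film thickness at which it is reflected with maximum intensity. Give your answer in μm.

At the upper boundary (n = 1.52 to n = 1.36) the reflected ray undergoes no phase shift.
At the lower boundary (n = 1.36 to n = 1.53) the reflected ray undergoes a half-wave phase shift.
Net: one phase inversion between the two reflected rays.
With one net inversion, constructive interference in reflection requires 2 n t = (m + ½) λ.
Minimum at m = 0: t = λ / (4 n) = 625 / (4 × 1.36) = 115 nm.

0.115 μm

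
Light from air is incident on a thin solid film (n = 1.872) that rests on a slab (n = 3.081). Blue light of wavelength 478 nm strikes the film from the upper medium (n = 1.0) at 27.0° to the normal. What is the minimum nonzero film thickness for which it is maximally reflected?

At the upper boundary (n = 1.0 to n = 1.872) the reflected ray undergoes a half-wave phase shift.
Bottom surface (1.872 → 3.081): reflection off a higher-index medium gives a half-wave phase shift.
Zero or two π shifts → no net half-wave offset.
For maximum reflection here: 2 n t cos θ_r = m λ.
Snell's law: 1.0 sin 27.0° = 1.872 sin θ_r → sin θ_r = 0.243, cos θ_r = 0.970.
Minimum nonzero at m = 1: t = λ / (2 n cos θ_r) = 478 / (2 × 1.872 × 0.970) = 132 nm.

132 nm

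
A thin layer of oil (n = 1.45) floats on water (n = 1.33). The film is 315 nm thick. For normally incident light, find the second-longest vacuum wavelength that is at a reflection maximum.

609 nm

Ray reflecting at the top interface goes from n = 1.0 toward n = 1.45: a half-wave phase shift.
At the lower boundary (n = 1.45 to n = 1.33) the reflected ray undergoes no phase shift.
Net: one phase inversion between the two reflected rays.
For bright reflection here: 2 n t = (m + ½) λ.
λ = 2 n t / (m + ½). The second-longest wavelength is m = 1: λ = 2 × 1.45 × 315 / 1.50 = 609 nm.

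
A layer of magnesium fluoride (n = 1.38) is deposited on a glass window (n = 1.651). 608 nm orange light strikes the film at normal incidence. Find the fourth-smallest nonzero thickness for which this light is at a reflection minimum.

Ray reflecting at the top interface goes from n = 1.0 toward n = 1.38: a half-wave phase shift.
At the lower boundary (n = 1.38 to n = 1.651) the reflected ray undergoes a half-wave phase shift.
The two reflections carry the same phase change, so no net offset.
With no net inversion, destructive interference in reflection requires 2 n t = (m + ½) λ.
The fourth-smallest nonzero thickness corresponds to m = 3: t = (m + ½) λ / (2 n) = 3.50 × 608 / (2 × 1.38) = 771 nm.

771 nm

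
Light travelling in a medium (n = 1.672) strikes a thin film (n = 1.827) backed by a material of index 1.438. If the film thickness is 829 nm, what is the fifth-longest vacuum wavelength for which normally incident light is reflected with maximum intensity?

Top surface (1.672 → 1.827): reflection off a higher-index medium gives a half-wave phase shift.
Bottom surface (1.827 → 1.438): reflection off a lower-index medium gives no phase shift.
Net: one phase inversion between the two reflected rays.
So the condition for constructive reflection is 2 n t = (m + ½) λ.
λ = 2 n t / (m + ½). The fifth-longest wavelength is m = 4: λ = 2 × 1.827 × 829 / 4.50 = 673 nm.

673 nm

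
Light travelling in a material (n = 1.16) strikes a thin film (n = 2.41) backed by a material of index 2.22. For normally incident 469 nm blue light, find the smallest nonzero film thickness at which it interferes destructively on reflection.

97.3 nm

At the upper boundary (n = 1.16 to n = 2.41) the reflected ray undergoes a half-wave phase shift.
Ray reflecting at the bottom interface goes from n = 2.41 toward n = 2.22: no phase shift.
The two reflections differ by half a wavelength.
For weak reflection here: 2 n t = m λ.
Minimum nonzero at m = 1: t = λ / (2 n) = 469 / (2 × 2.41) = 97.3 nm.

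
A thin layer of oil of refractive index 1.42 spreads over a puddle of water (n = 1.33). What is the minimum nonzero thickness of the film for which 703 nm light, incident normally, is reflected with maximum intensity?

124 nm

Top surface (1.0 → 1.42): reflection off a higher-index medium gives a half-wave phase shift.
Ray reflecting at the bottom interface goes from n = 1.42 toward n = 1.33: no phase shift.
The two reflections differ by half a wavelength.
With one net inversion, constructive interference in reflection requires 2 n t = (m + ½) λ.
Minimum at m = 0: t = λ / (4 n) = 703 / (4 × 1.42) = 124 nm.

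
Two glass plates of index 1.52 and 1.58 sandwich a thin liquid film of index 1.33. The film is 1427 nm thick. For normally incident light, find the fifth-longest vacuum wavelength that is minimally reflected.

759 nm

Ray reflecting at the top interface goes from n = 1.52 toward n = 1.33: no phase shift.
At the lower boundary (n = 1.33 to n = 1.58) the reflected ray undergoes a half-wave phase shift.
Net: one phase inversion between the two reflected rays.
For weak reflection here: 2 n t = m λ.
λ = 2 n t / m. The fifth-longest wavelength is m = 5: λ = 2 × 1.33 × 1427 / 5.00 = 759 nm.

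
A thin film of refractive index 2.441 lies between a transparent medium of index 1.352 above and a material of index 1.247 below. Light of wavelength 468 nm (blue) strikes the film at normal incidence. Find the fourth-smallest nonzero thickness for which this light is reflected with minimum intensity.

383 nm

Ray reflecting at the top interface goes from n = 1.352 toward n = 2.441: a half-wave phase shift.
At the lower boundary (n = 2.441 to n = 1.247) the reflected ray undergoes no phase shift.
Exactly one π shift → a net half-wave offset.
So the condition for destructive reflection is 2 n t = m λ.
The fourth-smallest nonzero thickness corresponds to m = 4: t = m λ / (2 n) = 4.00 × 468 / (2 × 2.441) = 383 nm.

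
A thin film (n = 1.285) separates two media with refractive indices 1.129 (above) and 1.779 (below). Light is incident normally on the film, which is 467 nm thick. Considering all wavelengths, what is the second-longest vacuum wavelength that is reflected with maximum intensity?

600 nm

Top surface (1.129 → 1.285): reflection off a higher-index medium gives a half-wave phase shift.
Bottom surface (1.285 → 1.779): reflection off a higher-index medium gives a half-wave phase shift.
Zero or two π shifts → no net half-wave offset.
With no net inversion, constructive interference in reflection requires 2 n t = m λ.
λ = 2 n t / m. The second-longest wavelength is m = 2: λ = 2 × 1.285 × 467 / 2.00 = 600 nm.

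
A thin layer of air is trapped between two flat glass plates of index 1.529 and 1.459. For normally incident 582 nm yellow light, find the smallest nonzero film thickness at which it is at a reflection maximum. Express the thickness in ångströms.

1455 Å

At the upper boundary (n = 1.529 to n = 1.0) the reflected ray undergoes no phase shift.
Ray reflecting at the bottom interface goes from n = 1.0 toward n = 1.459: a half-wave phase shift.
Net: one phase inversion between the two reflected rays.
So the condition for constructive reflection is 2 n t = (m + ½) λ.
Minimum at m = 0: t = λ / (4 n) = 582 / (4 × 1.0) = 146 nm.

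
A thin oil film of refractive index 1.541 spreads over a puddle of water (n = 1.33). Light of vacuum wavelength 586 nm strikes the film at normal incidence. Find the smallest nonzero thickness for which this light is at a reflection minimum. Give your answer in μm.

Ray reflecting at the top interface goes from n = 1.0 toward n = 1.541: a half-wave phase shift.
At the lower boundary (n = 1.541 to n = 1.33) the reflected ray undergoes no phase shift.
The two reflections differ by half a wavelength.
For minimum reflection here: 2 n t = m λ.
The smallest nonzero thickness corresponds to m = 1: t = m λ / (2 n) = 1.00 × 586 / (2 × 1.541) = 190 nm.

0.190 μm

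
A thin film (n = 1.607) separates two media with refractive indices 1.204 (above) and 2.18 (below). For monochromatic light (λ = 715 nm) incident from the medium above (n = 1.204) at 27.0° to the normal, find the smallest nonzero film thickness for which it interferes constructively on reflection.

237 nm

Ray reflecting at the top interface goes from n = 1.204 toward n = 1.607: a half-wave phase shift.
Bottom surface (1.607 → 2.18): reflection off a higher-index medium gives a half-wave phase shift.
The two reflections carry the same phase change, so no net offset.
So the condition for constructive reflection is 2 n t cos θ_r = m λ.
Snell's law: 1.204 sin 27.0° = 1.607 sin θ_r → sin θ_r = 0.340, cos θ_r = 0.940.
Minimum nonzero at m = 1: t = λ / (2 n cos θ_r) = 715 / (2 × 1.607 × 0.940) = 237 nm.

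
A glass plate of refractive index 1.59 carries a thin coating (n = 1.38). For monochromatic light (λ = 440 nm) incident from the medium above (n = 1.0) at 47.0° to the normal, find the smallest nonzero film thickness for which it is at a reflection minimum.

Ray reflecting at the top interface goes from n = 1.0 toward n = 1.38: a half-wave phase shift.
At the lower boundary (n = 1.38 to n = 1.59) the reflected ray undergoes a half-wave phase shift.
Zero or two π shifts → no net half-wave offset.
So the condition for destructive reflection is 2 n t cos θ_r = (m + ½) λ.
Snell's law: 1.0 sin 47.0° = 1.38 sin θ_r → sin θ_r = 0.530, cos θ_r = 0.848.
Minimum at m = 0: t = λ / (4 n cos θ_r) = 440 / (4 × 1.38 × 0.848) = 94.0 nm.

94.0 nm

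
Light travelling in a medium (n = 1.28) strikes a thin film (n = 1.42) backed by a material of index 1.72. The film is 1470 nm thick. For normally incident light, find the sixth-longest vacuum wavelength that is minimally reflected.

Top surface (1.28 → 1.42): reflection off a higher-index medium gives a half-wave phase shift.
Ray reflecting at the bottom interface goes from n = 1.42 toward n = 1.72: a half-wave phase shift.
Net: no relative phase inversion (both shifts match).
With no net inversion, destructive interference in reflection requires 2 n t = (m + ½) λ.
λ = 2 n t / (m + ½). The sixth-longest wavelength is m = 5: λ = 2 × 1.42 × 1470 / 5.50 = 759 nm.

759 nm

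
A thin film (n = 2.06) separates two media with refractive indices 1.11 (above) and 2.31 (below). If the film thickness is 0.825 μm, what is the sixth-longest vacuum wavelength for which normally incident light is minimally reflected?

At the upper boundary (n = 1.11 to n = 2.06) the reflected ray undergoes a half-wave phase shift.
At the lower boundary (n = 2.06 to n = 2.31) the reflected ray undergoes a half-wave phase shift.
Net: no relative phase inversion (both shifts match).
So the condition for destructive reflection is 2 n t = (m + ½) λ.
λ = 2 n t / (m + ½). The sixth-longest wavelength is m = 5: λ = 2 × 2.06 × 825 / 5.50 = 618 nm.

618 nm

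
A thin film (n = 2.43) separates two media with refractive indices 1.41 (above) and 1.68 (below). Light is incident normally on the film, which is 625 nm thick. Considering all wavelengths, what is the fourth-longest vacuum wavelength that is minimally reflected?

Ray reflecting at the top interface goes from n = 1.41 toward n = 2.43: a half-wave phase shift.
Bottom surface (2.43 → 1.68): reflection off a lower-index medium gives no phase shift.
Net: one phase inversion between the two reflected rays.
With one net inversion, destructive interference in reflection requires 2 n t = m λ.
λ = 2 n t / m. The fourth-longest wavelength is m = 4: λ = 2 × 2.43 × 625 / 4.00 = 759 nm.

759 nm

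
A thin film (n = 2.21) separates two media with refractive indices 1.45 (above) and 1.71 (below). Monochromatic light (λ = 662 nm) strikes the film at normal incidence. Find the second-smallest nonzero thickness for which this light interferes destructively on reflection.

Top surface (1.45 → 2.21): reflection off a higher-index medium gives a half-wave phase shift.
Bottom surface (2.21 → 1.71): reflection off a lower-index medium gives no phase shift.
Exactly one π shift → a net half-wave offset.
So the condition for destructive reflection is 2 n t = m λ.
The second-smallest nonzero thickness corresponds to m = 2: t = m λ / (2 n) = 2.00 × 662 / (2 × 2.21) = 300 nm.

300 nm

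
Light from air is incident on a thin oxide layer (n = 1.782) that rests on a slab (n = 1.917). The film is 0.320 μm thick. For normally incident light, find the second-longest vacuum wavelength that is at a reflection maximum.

Ray reflecting at the top interface goes from n = 1.0 toward n = 1.782: a half-wave phase shift.
Bottom surface (1.782 → 1.917): reflection off a higher-index medium gives a half-wave phase shift.
Net: no relative phase inversion (both shifts match).
With no net inversion, constructive interference in reflection requires 2 n t = m λ.
λ = 2 n t / m. The second-longest wavelength is m = 2: λ = 2 × 1.782 × 320 / 2.00 = 570 nm.

570 nm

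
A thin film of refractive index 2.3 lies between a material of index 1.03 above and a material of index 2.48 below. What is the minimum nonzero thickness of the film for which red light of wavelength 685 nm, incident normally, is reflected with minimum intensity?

74.5 nm

Ray reflecting at the top interface goes from n = 1.03 toward n = 2.3: a half-wave phase shift.
At the lower boundary (n = 2.3 to n = 2.48) the reflected ray undergoes a half-wave phase shift.
Zero or two π shifts → no net half-wave offset.
So the condition for destructive reflection is 2 n t = (m + ½) λ.
Minimum at m = 0: t = λ / (4 n) = 685 / (4 × 2.3) = 74.5 nm.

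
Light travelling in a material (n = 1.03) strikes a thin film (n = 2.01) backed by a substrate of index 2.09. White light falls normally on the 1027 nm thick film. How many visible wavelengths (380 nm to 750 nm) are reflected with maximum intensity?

5

Ray reflecting at the top interface goes from n = 1.03 toward n = 2.01: a half-wave phase shift.
Bottom surface (2.01 → 2.09): reflection off a higher-index medium gives a half-wave phase shift.
The two reflections carry the same phase change, so no net offset.
For strong reflection here: 2 n t = m λ.
λ = 2 n t / m = 4129 / m nm.
m=5: 826 nm (IR); m=6: 688 nm (visible); m=7: 590 nm (visible); m=8: 516 nm (visible); m=9: 459 nm (visible); m=10: 413 nm (visible); m=11: 375 nm (UV).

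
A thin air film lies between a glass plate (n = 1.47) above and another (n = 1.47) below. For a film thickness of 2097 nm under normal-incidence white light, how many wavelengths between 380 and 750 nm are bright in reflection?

5

Top surface (1.47 → 1.0): reflection off a lower-index medium gives no phase shift.
At the lower boundary (n = 1.0 to n = 1.47) the reflected ray undergoes a half-wave phase shift.
The two reflections differ by half a wavelength.
With one net inversion, constructive interference in reflection requires 2 n t = (m + ½) λ.
λ = 2 n t / (m + ½) = 4194 / (m + ½) nm.
m=5: 763 nm (IR); m=6: 645 nm (visible); m=7: 559 nm (visible); m=8: 493 nm (visible); m=9: 441 nm (visible); m=10: 399 nm (visible); m=11: 365 nm (UV).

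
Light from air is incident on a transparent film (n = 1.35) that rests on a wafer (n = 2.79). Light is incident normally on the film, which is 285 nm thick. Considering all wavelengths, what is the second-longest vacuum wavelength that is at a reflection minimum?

At the upper boundary (n = 1.0 to n = 1.35) the reflected ray undergoes a half-wave phase shift.
Ray reflecting at the bottom interface goes from n = 1.35 toward n = 2.79: a half-wave phase shift.
Net: no relative phase inversion (both shifts match).
So the condition for destructive reflection is 2 n t = (m + ½) λ.
λ = 2 n t / (m + ½). The second-longest wavelength is m = 1: λ = 2 × 1.35 × 285 / 1.50 = 513 nm.

513 nm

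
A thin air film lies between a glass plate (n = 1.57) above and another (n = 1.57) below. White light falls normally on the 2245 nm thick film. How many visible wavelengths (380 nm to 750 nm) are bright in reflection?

Top surface (1.57 → 1.0): reflection off a lower-index medium gives no phase shift.
Ray reflecting at the bottom interface goes from n = 1.0 toward n = 1.57: a half-wave phase shift.
The two reflections differ by half a wavelength.
With one net inversion, constructive interference in reflection requires 2 n t = (m + ½) λ.
λ = 2 n t / (m + ½) = 4490 / (m + ½) nm.
m=5: 816 nm (IR); m=6: 691 nm (visible); m=7: 599 nm (visible); m=8: 528 nm (visible); m=9: 473 nm (visible); m=10: 428 nm (visible); m=11: 390 nm (visible); m=12: 359 nm (UV).

6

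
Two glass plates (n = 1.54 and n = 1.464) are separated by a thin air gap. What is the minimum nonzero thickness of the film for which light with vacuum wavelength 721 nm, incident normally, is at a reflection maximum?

180 nm

Top surface (1.54 → 1.0): reflection off a lower-index medium gives no phase shift.
Ray reflecting at the bottom interface goes from n = 1.0 toward n = 1.464: a half-wave phase shift.
Net: one phase inversion between the two reflected rays.
For strong reflection here: 2 n t = (m + ½) λ.
Minimum at m = 0: t = λ / (4 n) = 721 / (4 × 1.0) = 180 nm.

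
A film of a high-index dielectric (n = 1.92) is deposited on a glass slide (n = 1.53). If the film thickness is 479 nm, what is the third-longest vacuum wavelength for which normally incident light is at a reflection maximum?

736 nm

Ray reflecting at the top interface goes from n = 1.0 toward n = 1.92: a half-wave phase shift.
Bottom surface (1.92 → 1.53): reflection off a lower-index medium gives no phase shift.
Exactly one π shift → a net half-wave offset.
So the condition for constructive reflection is 2 n t = (m + ½) λ.
λ = 2 n t / (m + ½). The third-longest wavelength is m = 2: λ = 2 × 1.92 × 479 / 2.50 = 736 nm.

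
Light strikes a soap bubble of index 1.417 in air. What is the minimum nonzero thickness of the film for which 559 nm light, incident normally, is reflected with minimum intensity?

Ray reflecting at the top interface goes from n = 1.0 toward n = 1.417: a half-wave phase shift.
Ray reflecting at the bottom interface goes from n = 1.417 toward n = 1.0: no phase shift.
Net: one phase inversion between the two reflected rays.
For minimum reflection here: 2 n t = m λ.
Minimum nonzero at m = 1: t = λ / (2 n) = 559 / (2 × 1.417) = 197 nm.

197 nm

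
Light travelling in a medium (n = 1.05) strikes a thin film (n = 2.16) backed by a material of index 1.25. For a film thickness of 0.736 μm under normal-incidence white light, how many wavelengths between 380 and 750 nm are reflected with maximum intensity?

4

Top surface (1.05 → 2.16): reflection off a higher-index medium gives a half-wave phase shift.
At the lower boundary (n = 2.16 to n = 1.25) the reflected ray undergoes no phase shift.
The two reflections differ by half a wavelength.
With one net inversion, constructive interference in reflection requires 2 n t = (m + ½) λ.
λ = 2 n t / (m + ½) = 3180 / (m + ½) nm.
m=3: 908 nm (IR); m=4: 707 nm (visible); m=5: 578 nm (visible); m=6: 489 nm (visible); m=7: 424 nm (visible); m=8: 374 nm (UV).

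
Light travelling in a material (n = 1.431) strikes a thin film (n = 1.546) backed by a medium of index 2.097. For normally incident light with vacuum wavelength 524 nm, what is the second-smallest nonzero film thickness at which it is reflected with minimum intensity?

254 nm

Ray reflecting at the top interface goes from n = 1.431 toward n = 1.546: a half-wave phase shift.
At the lower boundary (n = 1.546 to n = 2.097) the reflected ray undergoes a half-wave phase shift.
Net: no relative phase inversion (both shifts match).
For minimum reflection here: 2 n t = (m + ½) λ.
The second-smallest nonzero thickness corresponds to m = 1: t = (m + ½) λ / (2 n) = 1.50 × 524 / (2 × 1.546) = 254 nm.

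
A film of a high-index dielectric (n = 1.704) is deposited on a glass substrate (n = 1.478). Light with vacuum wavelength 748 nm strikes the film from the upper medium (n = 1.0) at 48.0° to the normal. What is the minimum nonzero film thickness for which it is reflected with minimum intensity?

244 nm

Ray reflecting at the top interface goes from n = 1.0 toward n = 1.704: a half-wave phase shift.
At the lower boundary (n = 1.704 to n = 1.478) the reflected ray undergoes no phase shift.
The two reflections differ by half a wavelength.
For minimum reflection here: 2 n t cos θ_r = m λ.
Snell's law: 1.0 sin 48.0° = 1.704 sin θ_r → sin θ_r = 0.436, cos θ_r = 0.900.
Minimum nonzero at m = 1: t = λ / (2 n cos θ_r) = 748 / (2 × 1.704 × 0.900) = 244 nm.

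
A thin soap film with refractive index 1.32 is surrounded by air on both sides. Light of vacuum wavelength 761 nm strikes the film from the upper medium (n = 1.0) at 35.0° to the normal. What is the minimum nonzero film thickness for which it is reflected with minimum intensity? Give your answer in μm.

Ray reflecting at the top interface goes from n = 1.0 toward n = 1.32: a half-wave phase shift.
Bottom surface (1.32 → 1.0): reflection off a lower-index medium gives no phase shift.
Exactly one π shift → a net half-wave offset.
With one net inversion, destructive interference in reflection requires 2 n t cos θ_r = m λ.
Snell's law: 1.0 sin 35.0° = 1.32 sin θ_r → sin θ_r = 0.435, cos θ_r = 0.901.
Minimum nonzero at m = 1: t = λ / (2 n cos θ_r) = 761 / (2 × 1.32 × 0.901) = 320 nm.

0.320 μm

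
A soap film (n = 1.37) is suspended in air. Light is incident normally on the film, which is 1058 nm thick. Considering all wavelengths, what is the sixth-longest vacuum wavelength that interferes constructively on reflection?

527 nm

Ray reflecting at the top interface goes from n = 1.0 toward n = 1.37: a half-wave phase shift.
At the lower boundary (n = 1.37 to n = 1.0) the reflected ray undergoes no phase shift.
Net: one phase inversion between the two reflected rays.
With one net inversion, constructive interference in reflection requires 2 n t = (m + ½) λ.
λ = 2 n t / (m + ½). The sixth-longest wavelength is m = 5: λ = 2 × 1.37 × 1058 / 5.50 = 527 nm.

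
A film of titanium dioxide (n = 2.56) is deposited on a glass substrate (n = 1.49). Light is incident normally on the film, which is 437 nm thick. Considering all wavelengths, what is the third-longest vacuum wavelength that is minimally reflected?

At the upper boundary (n = 1.0 to n = 2.56) the reflected ray undergoes a half-wave phase shift.
At the lower boundary (n = 2.56 to n = 1.49) the reflected ray undergoes no phase shift.
Net: one phase inversion between the two reflected rays.
With one net inversion, destructive interference in reflection requires 2 n t = m λ.
λ = 2 n t / m. The third-longest wavelength is m = 3: λ = 2 × 2.56 × 437 / 3.00 = 746 nm.

746 nm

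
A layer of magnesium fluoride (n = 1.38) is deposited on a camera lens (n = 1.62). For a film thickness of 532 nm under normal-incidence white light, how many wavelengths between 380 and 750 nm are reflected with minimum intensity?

Top surface (1.0 → 1.38): reflection off a higher-index medium gives a half-wave phase shift.
Ray reflecting at the bottom interface goes from n = 1.38 toward n = 1.62: a half-wave phase shift.
Net: no relative phase inversion (both shifts match).
So the condition for destructive reflection is 2 n t = (m + ½) λ.
λ = 2 n t / (m + ½) = 1468 / (m + ½) nm.
m=1: 979 nm (IR); m=2: 587 nm (visible); m=3: 420 nm (visible); m=4: 326 nm (UV).

2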